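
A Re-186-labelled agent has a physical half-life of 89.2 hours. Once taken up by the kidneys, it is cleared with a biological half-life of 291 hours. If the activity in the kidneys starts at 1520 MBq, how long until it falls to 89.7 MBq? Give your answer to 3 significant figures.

1/t_eff = 1/t_phys + 1/t_biol = 1/89.2 + 1/291 = 0.014647 per hour.
t_eff = 89.2 × 291 / (89.2 + 291) ≈ 68.272 hours.
n = log₂(1520/89.7) ≈ 4.0828; t = 4.0828 × 68.272 ≈ 278.74 hours.

279 hours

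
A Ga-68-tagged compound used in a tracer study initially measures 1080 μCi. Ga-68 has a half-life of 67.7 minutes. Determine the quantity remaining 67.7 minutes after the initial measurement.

Elapsed time is 1 half-life (67.7/67.7).
Each half-life halves the amount: 1080 × (1/2)^1 = 1080/2 = 540 μCi.

540 μCi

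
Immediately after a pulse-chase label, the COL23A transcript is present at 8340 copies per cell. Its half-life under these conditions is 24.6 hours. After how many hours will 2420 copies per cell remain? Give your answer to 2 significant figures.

44 hours

Fraction remaining = 2420/8340 ≈ 0.29017.
n = log₂(8340/2420) = ln(3.4463)/ln 2 ≈ 1.785 half-lives.
t = n × t½ = 1.785 × 24.6 ≈ 43.912 hours.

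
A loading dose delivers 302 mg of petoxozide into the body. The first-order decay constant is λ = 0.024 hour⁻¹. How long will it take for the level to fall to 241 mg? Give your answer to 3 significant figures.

9.40 hours

t½ = ln 2 / λ = 0.69315 / 0.024 ≈ 28.881 hours.
Fraction remaining = 241/302 ≈ 0.79801.
n = log₂(302/241) = ln(1.2531)/ln 2 ≈ 0.32552 half-lives.
t = n × t½ = 0.32552 × 28.881 ≈ 9.4013 hours.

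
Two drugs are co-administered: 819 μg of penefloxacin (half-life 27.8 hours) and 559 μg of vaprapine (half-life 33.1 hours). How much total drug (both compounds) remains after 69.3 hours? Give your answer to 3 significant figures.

276 μg

penefloxacin: 819 × (1/2)^(69.3/27.8) = 819 × (1/2)^2.4928 ≈ 145.5 μg.
vaprapine: 559 × (1/2)^(69.3/33.1) = 559 × (1/2)^2.0937 ≈ 130.97 μg.
Total = 145.5 + 130.97 ≈ 276.47 μg.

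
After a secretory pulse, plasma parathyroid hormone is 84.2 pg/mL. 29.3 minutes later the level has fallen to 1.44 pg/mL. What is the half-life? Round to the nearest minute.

A/A₀ = 1.44/84.2 ≈ 0.017102.
n = log₂(58.472) ≈ 5.8697 half-lives elapsed in 29.3 minutes.
t½ = 29.3/5.8697 ≈ 4.9918 minutes.

5 minutes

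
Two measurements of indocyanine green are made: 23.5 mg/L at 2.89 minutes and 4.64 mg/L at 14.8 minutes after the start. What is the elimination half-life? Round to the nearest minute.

5 minutes

Over Δt = 14.8 − 2.89 = 11.91 minutes, the level fell by a factor of 23.5/4.64 ≈ 5.0647.
n = log₂(5.0647) ≈ 2.3405 half-lives, so t½ = 11.91/2.3405 ≈ 5.0887 minutes.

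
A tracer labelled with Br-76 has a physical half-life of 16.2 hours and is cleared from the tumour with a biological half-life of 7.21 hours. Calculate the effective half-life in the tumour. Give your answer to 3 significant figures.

4.99 hours

1/t_eff = 1/t_phys + 1/t_biol = 1/16.2 + 1/7.21 = 0.20042 per hour.
t_eff = 16.2 × 7.21 / (16.2 + 7.21) ≈ 4.9894 hours.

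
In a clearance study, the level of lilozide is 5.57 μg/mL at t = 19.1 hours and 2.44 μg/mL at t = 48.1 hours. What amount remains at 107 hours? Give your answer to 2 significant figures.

Over Δt = 48.1 − 19.1 = 29 hours, the level fell by a factor of 5.57/2.44 ≈ 2.2828.
n = log₂(2.2828) ≈ 1.1908 half-lives, so t½ = 29/1.1908 ≈ 24.353 hours.
From t = 48.1 to t = 107: 2.44 × (1/2)^((107−48.1)/24.353) ≈ 0.45639 μg/mL.

0.46 μg/mL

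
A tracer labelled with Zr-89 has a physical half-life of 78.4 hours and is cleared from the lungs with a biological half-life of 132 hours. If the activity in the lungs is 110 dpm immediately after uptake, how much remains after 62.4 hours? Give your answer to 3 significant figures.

45.7 dpm

1/t_eff = 1/t_phys + 1/t_biol = 1/78.4 + 1/132 = 0.020331 per hour.
t_eff = 78.4 × 132 / (78.4 + 132) ≈ 49.186 hours.
Remaining = 110 × (1/2)^(62.4/49.186) = 110 × (1/2)^1.2686 ≈ 45.655 dpm.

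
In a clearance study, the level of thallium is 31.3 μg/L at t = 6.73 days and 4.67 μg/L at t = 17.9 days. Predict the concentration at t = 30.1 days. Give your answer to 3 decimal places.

0.585 μg/L

Over Δt = 17.9 − 6.73 = 11.17 days, the level fell by a factor of 31.3/4.67 ≈ 6.7024.
n = log₂(6.7024) ≈ 2.7447 half-lives, so t½ = 11.17/2.7447 ≈ 4.0697 days.
From t = 17.9 to t = 30.1: 4.67 × (1/2)^((30.1−17.9)/4.0697) ≈ 0.58466 μg/L.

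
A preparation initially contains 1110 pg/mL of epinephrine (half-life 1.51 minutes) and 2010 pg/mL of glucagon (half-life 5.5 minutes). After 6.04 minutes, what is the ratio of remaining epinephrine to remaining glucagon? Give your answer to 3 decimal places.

epinephrine: 1110 × (1/2)^(6.04/1.51) = 1110 × (1/2)^4 ≈ 69.375 pg/mL.
glucagon: 2010 × (1/2)^(6.04/5.5) = 2010 × (1/2)^1.0982 ≈ 938.88 pg/mL.
Ratio ≈ 69.375 / 938.88 ≈ 0.073891.

0.074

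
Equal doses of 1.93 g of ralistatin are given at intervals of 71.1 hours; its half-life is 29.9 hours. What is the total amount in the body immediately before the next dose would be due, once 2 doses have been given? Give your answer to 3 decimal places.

0.443 g

The 2 doses were given 142.2, 71.1 hours ago.
Total = 1.93·(1/2)^(142.2/29.9) + 1.93·(1/2)^(71.1/29.9)
      = 0.071434 + 0.3713 ≈ 0.44274 g.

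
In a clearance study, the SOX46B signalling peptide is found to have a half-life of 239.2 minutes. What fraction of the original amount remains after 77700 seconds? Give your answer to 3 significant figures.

0.0235

77700 seconds = 1295 minutes.
n = 1295/239.2 ≈ 5.4139 half-lives.
Fraction remaining = (1/2)^5.4139 ≈ 0.023456.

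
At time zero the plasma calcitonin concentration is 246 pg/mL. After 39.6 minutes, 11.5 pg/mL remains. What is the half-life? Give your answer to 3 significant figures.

A/A₀ = 11.5/246 ≈ 0.046748.
n = log₂(21.391) ≈ 4.419 half-lives elapsed in 39.6 minutes.
t½ = 39.6/4.419 ≈ 8.9614 minutes.

8.96 minutes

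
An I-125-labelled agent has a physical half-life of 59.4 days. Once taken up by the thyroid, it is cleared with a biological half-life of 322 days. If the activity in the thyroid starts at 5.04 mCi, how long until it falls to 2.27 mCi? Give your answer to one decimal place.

57.7 days

1/t_eff = 1/t_phys + 1/t_biol = 1/59.4 + 1/322 = 0.019941 per day.
t_eff = 59.4 × 322 / (59.4 + 322) ≈ 50.149 days.
n = log₂(5.04/2.27) ≈ 1.1507; t = 1.1507 × 50.149 ≈ 57.708 days.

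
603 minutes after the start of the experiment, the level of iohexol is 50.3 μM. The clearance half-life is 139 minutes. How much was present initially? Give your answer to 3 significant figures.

1020 μM

Number of half-lives elapsed: n = 603/139 ≈ 4.3381.
A₀ = A × 2^n = 50.3 × 2^4.3381 = 50.3 × 20.226 ≈ 1017.4 μM.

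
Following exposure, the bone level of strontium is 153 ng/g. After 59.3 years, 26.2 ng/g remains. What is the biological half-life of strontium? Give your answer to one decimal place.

23.3 years

A/A₀ = 26.2/153 ≈ 0.17124.
n = log₂(5.8397) ≈ 2.5459 half-lives elapsed in 59.3 years.
t½ = 59.3/2.5459 ≈ 23.292 years.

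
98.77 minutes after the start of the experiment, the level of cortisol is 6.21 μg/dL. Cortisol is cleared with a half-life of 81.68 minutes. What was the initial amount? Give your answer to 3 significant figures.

14.4 μg/dL

Number of half-lives elapsed: n = 98.77/81.68 ≈ 1.2092.
A₀ = A × 2^n = 6.21 × 2^1.2092 = 6.21 × 2.3121 ≈ 14.358 μg/dL.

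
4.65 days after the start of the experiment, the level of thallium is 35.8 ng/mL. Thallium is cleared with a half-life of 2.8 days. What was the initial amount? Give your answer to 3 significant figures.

Number of half-lives elapsed: n = 4.65/2.8 ≈ 1.6607.
A₀ = A × 2^n = 35.8 × 2^1.6607 = 35.8 × 3.1617 ≈ 113.19 ng/mL.

113 ng/mL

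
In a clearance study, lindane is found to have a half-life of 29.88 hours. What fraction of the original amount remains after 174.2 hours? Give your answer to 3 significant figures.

0.0176

n = 174.2/29.88 ≈ 5.83 half-lives.
Fraction remaining = (1/2)^5.83 ≈ 0.017579.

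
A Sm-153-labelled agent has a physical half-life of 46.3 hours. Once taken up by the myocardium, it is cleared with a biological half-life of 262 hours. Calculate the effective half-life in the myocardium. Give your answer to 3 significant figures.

39.3 hours

1/t_eff = 1/t_phys + 1/t_biol = 1/46.3 + 1/262 = 0.025415 per hour.
t_eff = 46.3 × 262 / (46.3 + 262) ≈ 39.347 hours.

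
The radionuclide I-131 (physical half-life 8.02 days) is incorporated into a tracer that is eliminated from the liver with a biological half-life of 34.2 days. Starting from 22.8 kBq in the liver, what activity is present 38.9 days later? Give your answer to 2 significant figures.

1/t_eff = 1/t_phys + 1/t_biol = 1/8.02 + 1/34.2 = 0.15393 per day.
t_eff = 8.02 × 34.2 / (8.02 + 34.2) ≈ 6.4965 days.
Remaining = 22.8 × (1/2)^(38.9/6.4965) = 22.8 × (1/2)^5.9878 ≈ 0.35928 kBq.

0.36 kBq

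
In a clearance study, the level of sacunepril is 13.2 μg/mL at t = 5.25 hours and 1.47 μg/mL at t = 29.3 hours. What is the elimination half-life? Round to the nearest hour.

8 hours

Over Δt = 29.3 − 5.25 = 24.05 hours, the level fell by a factor of 13.2/1.47 ≈ 8.9796.
n = log₂(8.9796) ≈ 3.1666 half-lives, so t½ = 24.05/3.1666 ≈ 7.5948 hours.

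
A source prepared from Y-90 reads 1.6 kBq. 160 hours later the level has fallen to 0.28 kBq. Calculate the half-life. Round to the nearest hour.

64 hours

A/A₀ = 0.28/1.6 ≈ 0.175.
n = log₂(5.7143) ≈ 2.5146 half-lives elapsed in 160 hours.
t½ = 160/2.5146 ≈ 63.629 hours.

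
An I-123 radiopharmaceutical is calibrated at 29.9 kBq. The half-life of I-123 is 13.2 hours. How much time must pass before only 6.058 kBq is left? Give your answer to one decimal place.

30.4 hours

Fraction remaining = 6.058/29.9 ≈ 0.20261.
n = log₂(29.9/6.058) = ln(4.9356)/ln 2 ≈ 2.3032 half-lives.
t = n × t½ = 2.3032 × 13.2 ≈ 30.403 hours.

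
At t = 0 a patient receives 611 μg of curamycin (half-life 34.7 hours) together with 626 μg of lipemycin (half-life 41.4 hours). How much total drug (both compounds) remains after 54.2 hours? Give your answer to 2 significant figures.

460 μg

curamycin: 611 × (1/2)^(54.2/34.7) = 611 × (1/2)^1.562 ≈ 206.94 μg.
lipemycin: 626 × (1/2)^(54.2/41.4) = 626 × (1/2)^1.3092 ≈ 252.62 μg.
Total = 206.94 + 252.62 ≈ 459.56 μg.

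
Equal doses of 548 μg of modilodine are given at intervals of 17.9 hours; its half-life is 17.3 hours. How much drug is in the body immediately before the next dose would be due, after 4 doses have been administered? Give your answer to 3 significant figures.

493 μg

The 4 doses were given 71.6, 53.7, 35.8, 17.9 hours ago.
Total = 548·(1/2)^(71.6/17.3) + 548·(1/2)^(53.7/17.3) + 548·(1/2)^(35.8/17.3) + 548·(1/2)^(17.9/17.3)
      = 31.11 + 63.734 + 130.57 + 267.49 ≈ 492.9 μg.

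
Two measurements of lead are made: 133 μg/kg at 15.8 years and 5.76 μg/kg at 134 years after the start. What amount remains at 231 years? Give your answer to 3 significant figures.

0.438 μg/kg

Over Δt = 134 − 15.8 = 118.2 years, the level fell by a factor of 133/5.76 ≈ 23.09.
n = log₂(23.09) ≈ 4.5292 half-lives, so t½ = 118.2/4.5292 ≈ 26.097 years.
From t = 134 to t = 231: 5.76 × (1/2)^((231−134)/26.097) ≈ 0.43806 μg/kg.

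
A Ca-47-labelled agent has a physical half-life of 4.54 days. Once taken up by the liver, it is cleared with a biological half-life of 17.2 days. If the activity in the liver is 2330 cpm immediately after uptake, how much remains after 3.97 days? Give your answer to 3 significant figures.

1/t_eff = 1/t_phys + 1/t_biol = 1/4.54 + 1/17.2 = 0.2784 per day.
t_eff = 4.54 × 17.2 / (4.54 + 17.2) ≈ 3.5919 days.
Remaining = 2330 × (1/2)^(3.97/3.5919) = 2330 × (1/2)^1.1053 ≈ 1083 cpm.

1080 cpm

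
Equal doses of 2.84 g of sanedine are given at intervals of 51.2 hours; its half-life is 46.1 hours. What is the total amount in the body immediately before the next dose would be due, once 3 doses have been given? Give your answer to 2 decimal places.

The 3 doses were given 153.6, 102.4, 51.2 hours ago.
Total = 2.84·(1/2)^(153.6/46.1) + 2.84·(1/2)^(102.4/46.1) + 2.84·(1/2)^(51.2/46.1)
      = 0.28205 + 0.60905 + 1.3152 ≈ 2.2063 g.

2.21 g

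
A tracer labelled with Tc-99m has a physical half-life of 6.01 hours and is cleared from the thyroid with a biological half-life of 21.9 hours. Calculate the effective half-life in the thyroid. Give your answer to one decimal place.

4.7 hours

1/t_eff = 1/t_phys + 1/t_biol = 1/6.01 + 1/21.9 = 0.21205 per hour.
t_eff = 6.01 × 21.9 / (6.01 + 21.9) ≈ 4.7158 hours.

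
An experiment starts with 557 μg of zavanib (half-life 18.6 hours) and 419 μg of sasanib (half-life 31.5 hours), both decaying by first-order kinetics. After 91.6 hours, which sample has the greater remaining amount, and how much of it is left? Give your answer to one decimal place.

zavanib: 557 × (1/2)^4.9247 ≈ 18.338 μg.
sasanib: 419 × (1/2)^2.9079 ≈ 55.826 μg.
Sasanib has more remaining, at ≈ 55.826 μg.

sasanib, 55.8 μg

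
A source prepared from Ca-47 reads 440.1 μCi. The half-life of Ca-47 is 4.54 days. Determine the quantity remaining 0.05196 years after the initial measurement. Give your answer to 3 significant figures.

Convert the elapsed time: 0.05196 years = 18.9654 days.
Number of half-lives: n = 18.9654/4.54 ≈ 4.1774.
Remaining = 440.1 × (1/2)^4.1774 = 440.1 × 0.055268 ≈ 24.324 μCi.

24.3 μCi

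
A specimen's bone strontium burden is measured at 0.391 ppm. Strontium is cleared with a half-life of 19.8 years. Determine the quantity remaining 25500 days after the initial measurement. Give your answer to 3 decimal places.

Convert the elapsed time: 25500 days = 69.863 years.
Number of half-lives: n = 69.863/19.8 ≈ 3.5284.
Remaining = 0.391 × (1/2)^3.5284 = 0.391 × 0.086663 ≈ 0.033885 ppm.

0.034 ppm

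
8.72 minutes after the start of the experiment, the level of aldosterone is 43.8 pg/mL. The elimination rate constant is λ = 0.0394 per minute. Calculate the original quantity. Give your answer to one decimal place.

t½ = ln 2 / λ = 0.69315 / 0.0394 ≈ 17.593 minutes.
Number of half-lives elapsed: n = 8.72/17.593 ≈ 0.49566.
A₀ = A × 2^n = 43.8 × 2^0.49566 = 43.8 × 1.41 ≈ 61.757 pg/mL.

61.8 pg/mL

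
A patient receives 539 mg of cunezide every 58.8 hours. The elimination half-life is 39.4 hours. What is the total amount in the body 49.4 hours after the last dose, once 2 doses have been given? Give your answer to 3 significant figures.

306 mg

The 2 doses were given 108.2, 49.4 hours ago.
Total = 539·(1/2)^(108.2/39.4) + 539·(1/2)^(49.4/39.4)
      = 80.335 + 226.02 ≈ 306.36 mg.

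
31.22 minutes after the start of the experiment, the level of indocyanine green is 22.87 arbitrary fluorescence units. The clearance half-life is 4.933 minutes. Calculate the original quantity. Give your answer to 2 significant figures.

Number of half-lives elapsed: n = 31.22/4.933 ≈ 6.3288.
A₀ = A × 2^n = 22.87 × 2^6.3288 = 22.87 × 80.382 ≈ 1838.3 arbitrary fluorescence units.

1800 arbitrary fluorescence units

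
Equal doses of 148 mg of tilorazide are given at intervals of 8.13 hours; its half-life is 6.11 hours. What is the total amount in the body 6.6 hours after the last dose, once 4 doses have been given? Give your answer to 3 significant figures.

113 mg

The 4 doses were given 30.99, 22.86, 14.73, 6.6 hours ago.
Total = 148·(1/2)^(30.99/6.11) + 148·(1/2)^(22.86/6.11) + 148·(1/2)^(14.73/6.11) + 148·(1/2)^(6.6/6.11)
      = 4.3998 + 11.066 + 27.832 + 69.999 ≈ 113.3 mg.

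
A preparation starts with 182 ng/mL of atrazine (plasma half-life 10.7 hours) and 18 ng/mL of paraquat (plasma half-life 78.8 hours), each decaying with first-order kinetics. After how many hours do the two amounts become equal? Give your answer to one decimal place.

41.3 hours

Set 182·(1/2)^(t/10.7) = 18·(1/2)^(t/78.8).
Taking log₂: log₂(182/18) = t·(1/10.7 − 1/78.8).
log₂(10.111) = 3.3379; 1/10.7 − 1/78.8 = 0.080768.
t = 3.3379 / 0.080768 ≈ 41.327 hours.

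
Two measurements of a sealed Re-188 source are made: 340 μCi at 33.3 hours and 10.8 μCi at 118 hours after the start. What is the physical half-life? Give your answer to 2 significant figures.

17 hours

Over Δt = 118 − 33.3 = 84.7 hours, the level fell by a factor of 340/10.8 ≈ 31.481.
n = log₂(31.481) ≈ 4.9764 half-lives, so t½ = 84.7/4.9764 ≈ 17.02 hours.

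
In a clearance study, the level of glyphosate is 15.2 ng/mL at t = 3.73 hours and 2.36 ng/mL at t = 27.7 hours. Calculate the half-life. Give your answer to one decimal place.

8.9 hours

Over Δt = 27.7 − 3.73 = 23.97 hours, the level fell by a factor of 15.2/2.36 ≈ 6.4407.
n = log₂(6.4407) ≈ 2.6872 half-lives, so t½ = 23.97/2.6872 ≈ 8.92 hours.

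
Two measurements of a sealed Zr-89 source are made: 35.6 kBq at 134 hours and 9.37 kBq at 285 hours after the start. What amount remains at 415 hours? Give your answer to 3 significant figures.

2.97 kBq

Over Δt = 285 − 134 = 151 hours, the level fell by a factor of 35.6/9.37 ≈ 3.7994.
n = log₂(3.7994) ≈ 1.9258 half-lives, so t½ = 151/1.9258 ≈ 78.411 hours.
From t = 285 to t = 415: 9.37 × (1/2)^((415−285)/78.411) ≈ 2.9693 kBq.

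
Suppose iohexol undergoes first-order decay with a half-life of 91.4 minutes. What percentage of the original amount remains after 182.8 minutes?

n = 182.8/91.4 ≈ 2 half-lives.
Fraction remaining = (1/2)^2 ≈ 0.25, i.e. 25%.

25%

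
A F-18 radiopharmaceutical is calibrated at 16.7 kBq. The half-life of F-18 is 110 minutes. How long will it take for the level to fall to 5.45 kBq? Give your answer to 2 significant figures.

Fraction remaining = 5.45/16.7 ≈ 0.32635.
n = log₂(16.7/5.45) = ln(3.0642)/ln 2 ≈ 1.6155 half-lives.
t = n × t½ = 1.6155 × 110 ≈ 177.71 minutes.

180 minutes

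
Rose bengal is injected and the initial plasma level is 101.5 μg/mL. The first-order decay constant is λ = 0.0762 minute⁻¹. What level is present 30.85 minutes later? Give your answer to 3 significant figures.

t½ = ln 2 / λ = 0.69315 / 0.0762 ≈ 9.0964 minutes.
Number of half-lives: n = 30.85/9.0964 ≈ 3.3914.
Remaining = 101.5 × (1/2)^3.3914 = 101.5 × 0.095296 ≈ 9.6725 μg/mL.

9.67 μg/mL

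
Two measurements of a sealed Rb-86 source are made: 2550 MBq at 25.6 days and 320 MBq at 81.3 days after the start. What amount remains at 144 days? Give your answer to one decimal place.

30.9 MBq

Over Δt = 81.3 − 25.6 = 55.7 days, the level fell by a factor of 2550/320 ≈ 7.9688.
n = log₂(7.9688) ≈ 2.9944 half-lives, so t½ = 55.7/2.9944 ≈ 18.602 days.
From t = 81.3 to t = 144: 320 × (1/2)^((144−81.3)/18.602) ≈ 30.937 MBq.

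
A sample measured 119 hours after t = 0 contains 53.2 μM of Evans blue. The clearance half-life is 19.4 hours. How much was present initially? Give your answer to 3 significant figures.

3740 μM

Number of half-lives elapsed: n = 119/19.4 ≈ 6.134.
A₀ = A × 2^n = 53.2 × 2^6.134 = 53.2 × 70.23 ≈ 3736.2 μM.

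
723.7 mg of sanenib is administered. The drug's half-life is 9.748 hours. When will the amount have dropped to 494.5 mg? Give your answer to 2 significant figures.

5.4 hours

Fraction remaining = 494.5/723.7 ≈ 0.68329.
n = log₂(723.7/494.5) = ln(1.4635)/ln 2 ≈ 0.54942 half-lives.
t = n × t½ = 0.54942 × 9.748 ≈ 5.3558 hours.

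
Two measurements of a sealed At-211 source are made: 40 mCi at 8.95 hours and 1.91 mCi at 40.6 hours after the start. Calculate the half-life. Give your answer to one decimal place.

7.2 hours

Over Δt = 40.6 − 8.95 = 31.65 hours, the level fell by a factor of 40/1.91 ≈ 20.942.
n = log₂(20.942) ≈ 4.3884 half-lives, so t½ = 31.65/4.3884 ≈ 7.2123 hours.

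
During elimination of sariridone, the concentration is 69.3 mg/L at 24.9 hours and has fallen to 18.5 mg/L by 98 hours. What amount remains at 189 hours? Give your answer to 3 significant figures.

3.57 mg/L

Over Δt = 98 − 24.9 = 73.1 hours, the level fell by a factor of 69.3/18.5 ≈ 3.7459.
n = log₂(3.7459) ≈ 1.9053 half-lives, so t½ = 73.1/1.9053 ≈ 38.366 hours.
From t = 98 to t = 189: 18.5 × (1/2)^((189−98)/38.366) ≈ 3.5741 mg/L.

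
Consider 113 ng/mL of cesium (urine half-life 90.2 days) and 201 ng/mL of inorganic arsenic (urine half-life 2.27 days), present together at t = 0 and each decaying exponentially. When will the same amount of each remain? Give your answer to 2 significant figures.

1.9 days

Set 113·(1/2)^(t/90.2) = 201·(1/2)^(t/2.27).
Taking log₂: log₂(113/201) = t·(1/90.2 − 1/2.27).
log₂(0.56219) = -0.83087; 1/90.2 − 1/2.27 = -0.42944.
t = -0.83087 / -0.42944 ≈ 1.9348 days.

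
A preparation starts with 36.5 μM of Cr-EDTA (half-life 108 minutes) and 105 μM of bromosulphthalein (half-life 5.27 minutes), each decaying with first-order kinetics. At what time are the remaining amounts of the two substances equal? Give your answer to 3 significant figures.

8.45 minutes

Set 36.5·(1/2)^(t/108) = 105·(1/2)^(t/5.27).
Taking log₂: log₂(36.5/105) = t·(1/108 − 1/5.27).
log₂(0.34762) = -1.5244; 1/108 − 1/5.27 = -0.18049.
t = -1.5244 / -0.18049 ≈ 8.4458 minutes.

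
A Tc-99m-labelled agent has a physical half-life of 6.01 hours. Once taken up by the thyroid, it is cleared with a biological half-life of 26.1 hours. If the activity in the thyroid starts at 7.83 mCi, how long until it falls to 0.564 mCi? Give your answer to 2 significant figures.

1/t_eff = 1/t_phys + 1/t_biol = 1/6.01 + 1/26.1 = 0.2047 per hour.
t_eff = 6.01 × 26.1 / (6.01 + 26.1) ≈ 4.8851 hours.
n = log₂(7.83/0.564) ≈ 3.7952; t = 3.7952 × 4.8851 ≈ 18.54 hours.

19 hours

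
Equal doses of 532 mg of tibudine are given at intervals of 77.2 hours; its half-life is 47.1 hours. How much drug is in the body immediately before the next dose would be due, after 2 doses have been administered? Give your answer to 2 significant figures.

The 2 doses were given 154.4, 77.2 hours ago.
Total = 532·(1/2)^(154.4/47.1) + 532·(1/2)^(77.2/47.1)
      = 54.84 + 170.81 ≈ 225.65 mg.

230 mg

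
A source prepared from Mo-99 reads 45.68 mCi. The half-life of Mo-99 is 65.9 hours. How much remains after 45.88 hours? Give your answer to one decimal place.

Number of half-lives: n = 45.88/65.9 ≈ 0.69621.
Remaining = 45.68 × (1/2)^0.69621 = 45.68 × 0.61719 ≈ 28.193 mCi.

28.2 mCi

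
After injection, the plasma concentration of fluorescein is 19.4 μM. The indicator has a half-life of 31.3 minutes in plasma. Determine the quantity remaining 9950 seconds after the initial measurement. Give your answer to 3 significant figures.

Convert the elapsed time: 9950 seconds = 165.833 minutes.
Number of half-lives: n = 165.833/31.3 ≈ 5.2982.
Remaining = 19.4 × (1/2)^5.2982 = 19.4 × 0.025415 ≈ 0.49305 μM.

0.493 μM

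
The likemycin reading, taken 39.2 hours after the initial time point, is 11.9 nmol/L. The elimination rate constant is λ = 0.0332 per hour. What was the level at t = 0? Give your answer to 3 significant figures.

t½ = ln 2 / λ = 0.69315 / 0.0332 ≈ 20.878 hours.
Number of half-lives elapsed: n = 39.2/20.878 ≈ 1.8776.
A₀ = A × 2^n = 11.9 × 2^1.8776 = 11.9 × 3.6746 ≈ 43.728 nmol/L.

43.7 nmol/L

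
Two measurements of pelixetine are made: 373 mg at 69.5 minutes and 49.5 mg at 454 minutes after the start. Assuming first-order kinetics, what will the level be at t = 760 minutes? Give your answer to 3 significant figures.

Over Δt = 454 − 69.5 = 384.5 minutes, the level fell by a factor of 373/49.5 ≈ 7.5354.
n = log₂(7.5354) ≈ 2.9137 half-lives, so t½ = 384.5/2.9137 ≈ 131.96 minutes.
From t = 454 to t = 760: 49.5 × (1/2)^((760−454)/131.96) ≈ 9.9214 mg.

9.92 mg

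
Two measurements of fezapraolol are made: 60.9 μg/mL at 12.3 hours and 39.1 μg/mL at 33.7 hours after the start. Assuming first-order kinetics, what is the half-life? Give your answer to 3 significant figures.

Over Δt = 33.7 − 12.3 = 21.4 hours, the level fell by a factor of 60.9/39.1 ≈ 1.5575.
n = log₂(1.5575) ≈ 0.63927 half-lives, so t½ = 21.4/0.63927 ≈ 33.475 hours.

33.5 hours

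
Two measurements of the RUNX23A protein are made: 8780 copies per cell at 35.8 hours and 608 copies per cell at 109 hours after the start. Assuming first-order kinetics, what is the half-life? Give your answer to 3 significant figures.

Over Δt = 109 − 35.8 = 73.2 hours, the level fell by a factor of 8780/608 ≈ 14.441.
n = log₂(14.441) ≈ 3.8521 half-lives, so t½ = 73.2/3.8521 ≈ 19.003 hours.

19.0 hours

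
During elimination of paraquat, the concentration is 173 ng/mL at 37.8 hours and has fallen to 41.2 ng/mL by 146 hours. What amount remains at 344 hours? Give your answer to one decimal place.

3.0 ng/mL

Over Δt = 146 − 37.8 = 108.2 hours, the level fell by a factor of 173/41.2 ≈ 4.199.
n = log₂(4.199) ≈ 2.0701 half-lives, so t½ = 108.2/2.0701 ≈ 52.269 hours.
From t = 146 to t = 344: 41.2 × (1/2)^((344−146)/52.269) ≈ 2.9824 ng/mL.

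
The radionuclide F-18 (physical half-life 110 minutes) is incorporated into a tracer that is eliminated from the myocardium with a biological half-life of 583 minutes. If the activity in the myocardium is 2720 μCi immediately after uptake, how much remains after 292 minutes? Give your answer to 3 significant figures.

305 μCi

1/t_eff = 1/t_phys + 1/t_biol = 1/110 + 1/583 = 0.010806 per minute.
t_eff = 110 × 583 / (110 + 583) ≈ 92.54 minutes.
Remaining = 2720 × (1/2)^(292/92.54) = 2720 × (1/2)^3.1554 ≈ 305.28 μCi.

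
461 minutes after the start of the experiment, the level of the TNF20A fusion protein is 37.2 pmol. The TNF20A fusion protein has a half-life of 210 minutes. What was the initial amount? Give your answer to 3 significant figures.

170 pmol

Number of half-lives elapsed: n = 461/210 ≈ 2.1952.
A₀ = A × 2^n = 37.2 × 2^2.1952 = 37.2 × 4.5797 ≈ 170.36 pmol.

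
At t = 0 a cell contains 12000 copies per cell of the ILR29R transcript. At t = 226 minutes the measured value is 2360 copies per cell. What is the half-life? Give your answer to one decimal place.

96.3 minutes

A/A₀ = 2360/12000 ≈ 0.19667.
n = log₂(5.0847) ≈ 2.3462 half-lives elapsed in 226 minutes.
t½ = 226/2.3462 ≈ 96.327 minutes.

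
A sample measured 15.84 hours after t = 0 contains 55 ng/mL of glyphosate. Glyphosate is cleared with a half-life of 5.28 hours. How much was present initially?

440 ng/mL

Number of half-lives elapsed: n = 15.84/5.28 ≈ 3.
A₀ = A × 2^n = 55 × 2^3 = 55 × 8 ≈ 440 ng/mL.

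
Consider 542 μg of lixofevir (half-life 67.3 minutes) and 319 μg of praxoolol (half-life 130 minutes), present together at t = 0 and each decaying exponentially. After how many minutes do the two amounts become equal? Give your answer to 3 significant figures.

107 minutes

Set 542·(1/2)^(t/67.3) = 319·(1/2)^(t/130).
Taking log₂: log₂(542/319) = t·(1/67.3 − 1/130).
log₂(1.6991) = 0.76474; 1/67.3 − 1/130 = 0.0071665.
t = 0.76474 / 0.0071665 ≈ 106.71 minutes.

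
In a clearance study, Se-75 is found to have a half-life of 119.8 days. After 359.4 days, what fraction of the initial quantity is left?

n = 359.4/119.8 ≈ 3 half-lives.
Fraction remaining = (1/2)^3 ≈ 0.125.

0.125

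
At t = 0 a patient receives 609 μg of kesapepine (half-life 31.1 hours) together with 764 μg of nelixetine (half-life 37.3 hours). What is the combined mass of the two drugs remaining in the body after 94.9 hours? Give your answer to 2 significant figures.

kesapepine: 609 × (1/2)^(94.9/31.1) = 609 × (1/2)^3.0514 ≈ 73.458 μg.
nelixetine: 764 × (1/2)^(94.9/37.3) = 764 × (1/2)^2.5442 ≈ 130.98 μg.
Total = 73.458 + 130.98 ≈ 204.44 μg.

200 μg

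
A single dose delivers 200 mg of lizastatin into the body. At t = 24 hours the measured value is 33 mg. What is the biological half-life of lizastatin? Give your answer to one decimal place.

9.2 hours

A/A₀ = 33/200 ≈ 0.165.
n = log₂(6.0606) ≈ 2.5995 half-lives elapsed in 24 hours.
t½ = 24/2.5995 ≈ 9.2327 hours.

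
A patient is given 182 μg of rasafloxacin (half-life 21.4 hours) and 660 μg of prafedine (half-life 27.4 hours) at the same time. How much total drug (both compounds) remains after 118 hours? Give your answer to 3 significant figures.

rasafloxacin: 182 × (1/2)^(118/21.4) = 182 × (1/2)^5.514 ≈ 3.9828 μg.
prafedine: 660 × (1/2)^(118/27.4) = 660 × (1/2)^4.3066 ≈ 33.353 μg.
Total = 3.9828 + 33.353 ≈ 37.336 μg.

37.3 μg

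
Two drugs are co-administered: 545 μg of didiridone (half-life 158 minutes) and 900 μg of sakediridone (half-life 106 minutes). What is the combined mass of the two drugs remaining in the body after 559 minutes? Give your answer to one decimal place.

didiridone: 545 × (1/2)^(559/158) = 545 × (1/2)^3.538 ≈ 46.92 μg.
sakediridone: 900 × (1/2)^(559/106) = 900 × (1/2)^5.2736 ≈ 23.267 μg.
Total = 46.92 + 23.267 ≈ 70.187 μg.

70.2 μg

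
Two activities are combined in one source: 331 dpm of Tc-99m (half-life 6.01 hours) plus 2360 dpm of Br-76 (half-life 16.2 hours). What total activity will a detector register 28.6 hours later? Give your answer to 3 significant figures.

Tc-99m: 331 × (1/2)^(28.6/6.01) = 331 × (1/2)^4.7587 ≈ 12.227 dpm.
Br-76: 2360 × (1/2)^(28.6/16.2) = 2360 × (1/2)^1.7654 ≈ 694.17 dpm.
Total = 12.227 + 694.17 ≈ 706.39 dpm.

706 dpm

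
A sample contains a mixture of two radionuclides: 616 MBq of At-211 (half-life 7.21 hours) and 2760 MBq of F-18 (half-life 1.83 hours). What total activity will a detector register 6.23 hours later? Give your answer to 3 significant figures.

599 MBq

At-211: 616 × (1/2)^(6.23/7.21) = 616 × (1/2)^0.86408 ≈ 338.43 MBq.
F-18: 2760 × (1/2)^(6.23/1.83) = 2760 × (1/2)^3.4044 ≈ 260.67 MBq.
Total = 338.43 + 260.67 ≈ 599.1 MBq.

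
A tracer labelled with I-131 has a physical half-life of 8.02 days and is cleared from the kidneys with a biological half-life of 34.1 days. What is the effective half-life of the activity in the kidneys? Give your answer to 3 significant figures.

1/t_eff = 1/t_phys + 1/t_biol = 1/8.02 + 1/34.1 = 0.15401 per day.
t_eff = 8.02 × 34.1 / (8.02 + 34.1) ≈ 6.4929 days.

6.49 days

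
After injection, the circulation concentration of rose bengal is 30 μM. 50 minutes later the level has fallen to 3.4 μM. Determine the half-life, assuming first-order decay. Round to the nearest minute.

A/A₀ = 3.4/30 ≈ 0.11333.
n = log₂(8.8235) ≈ 3.1414 half-lives elapsed in 50 minutes.
t½ = 50/3.1414 ≈ 15.917 minutes.

16 minutes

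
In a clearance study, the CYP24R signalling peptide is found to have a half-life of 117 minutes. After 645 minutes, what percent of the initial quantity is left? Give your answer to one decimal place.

2.2%

n = 645/117 ≈ 5.5128 half-lives.
Fraction remaining = (1/2)^5.5128 ≈ 0.021902, i.e. 2.1902%.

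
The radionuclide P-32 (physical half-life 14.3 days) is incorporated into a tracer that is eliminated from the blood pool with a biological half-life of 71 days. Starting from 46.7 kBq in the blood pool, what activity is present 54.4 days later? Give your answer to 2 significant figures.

1/t_eff = 1/t_phys + 1/t_biol = 1/14.3 + 1/71 = 0.084015 per day.
t_eff = 14.3 × 71 / (14.3 + 71) ≈ 11.903 days.
Remaining = 46.7 × (1/2)^(54.4/11.903) = 46.7 × (1/2)^4.5704 ≈ 1.9656 kBq.

2.0 kBq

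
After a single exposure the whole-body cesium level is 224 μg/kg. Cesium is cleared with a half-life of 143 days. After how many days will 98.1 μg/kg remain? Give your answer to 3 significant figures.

170 days

Fraction remaining = 98.1/224 ≈ 0.43795.
n = log₂(224/98.1) = ln(2.2834)/ln 2 ≈ 1.1912 half-lives.
t = n × t½ = 1.1912 × 143 ≈ 170.34 days.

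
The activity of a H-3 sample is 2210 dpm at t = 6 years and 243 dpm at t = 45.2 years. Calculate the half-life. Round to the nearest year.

Over Δt = 45.2 − 6 = 39.2 years, the level fell by a factor of 2210/243 ≈ 9.0947.
n = log₂(9.0947) ≈ 3.185 half-lives, so t½ = 39.2/3.185 ≈ 12.308 years.

12 years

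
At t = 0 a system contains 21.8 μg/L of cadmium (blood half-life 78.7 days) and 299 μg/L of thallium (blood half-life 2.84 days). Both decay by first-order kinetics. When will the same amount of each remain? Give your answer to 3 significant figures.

Set 21.8·(1/2)^(t/78.7) = 299·(1/2)^(t/2.84).
Taking log₂: log₂(21.8/299) = t·(1/78.7 − 1/2.84).
log₂(0.07291) = -3.7777; 1/78.7 − 1/2.84 = -0.33941.
t = -3.7777 / -0.33941 ≈ 11.13 days.

11.1 days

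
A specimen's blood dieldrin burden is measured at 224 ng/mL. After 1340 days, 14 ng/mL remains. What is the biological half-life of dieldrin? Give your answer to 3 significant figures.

A/A₀ = 14/224 ≈ 0.0625.
n = log₂(16) ≈ 4 half-lives elapsed in 1340 days.
t½ = 1340/4 ≈ 335 days.

335 days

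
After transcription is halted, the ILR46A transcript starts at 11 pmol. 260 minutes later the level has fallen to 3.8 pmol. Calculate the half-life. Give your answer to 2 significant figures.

170 minutes

A/A₀ = 3.8/11 ≈ 0.34545.
n = log₂(2.8947) ≈ 1.5334 half-lives elapsed in 260 minutes.
t½ = 260/1.5334 ≈ 169.55 minutes.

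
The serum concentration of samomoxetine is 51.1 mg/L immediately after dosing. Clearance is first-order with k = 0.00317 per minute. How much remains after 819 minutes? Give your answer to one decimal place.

t½ = ln 2 / k = 0.69315 / 0.00317 ≈ 218.66 minutes.
Number of half-lives: n = 819/218.66 ≈ 3.7456.
Remaining = 51.1 × (1/2)^3.7456 = 51.1 × 0.074554 ≈ 3.8097 mg/L.

3.8 mg/L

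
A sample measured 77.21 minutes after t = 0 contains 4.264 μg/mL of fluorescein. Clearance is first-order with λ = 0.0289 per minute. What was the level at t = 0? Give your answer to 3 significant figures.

39.7 μg/mL

t½ = ln 2 / λ = 0.69315 / 0.0289 ≈ 23.984 minutes.
Number of half-lives elapsed: n = 77.21/23.984 ≈ 3.2192.
A₀ = A × 2^n = 4.264 × 2^3.2192 = 4.264 × 9.3126 ≈ 39.709 μg/mL.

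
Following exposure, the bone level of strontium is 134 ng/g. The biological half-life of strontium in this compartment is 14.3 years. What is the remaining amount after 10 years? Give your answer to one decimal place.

Number of half-lives: n = 10/14.3 ≈ 0.6993.
Remaining = 134 × (1/2)^0.6993 = 134 × 0.61587 ≈ 82.527 ng/g.

82.5 ng/g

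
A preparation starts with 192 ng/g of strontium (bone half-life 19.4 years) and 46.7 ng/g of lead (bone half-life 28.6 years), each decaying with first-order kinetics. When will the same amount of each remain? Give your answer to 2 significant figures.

120 years

Set 192·(1/2)^(t/19.4) = 46.7·(1/2)^(t/28.6).
Taking log₂: log₂(192/46.7) = t·(1/19.4 − 1/28.6).
log₂(4.1113) = 2.0396; 1/19.4 − 1/28.6 = 0.016581.
t = 2.0396 / 0.016581 ≈ 123.01 years.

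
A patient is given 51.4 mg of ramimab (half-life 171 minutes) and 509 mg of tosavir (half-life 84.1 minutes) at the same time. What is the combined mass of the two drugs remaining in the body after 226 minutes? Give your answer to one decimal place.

ramimab: 51.4 × (1/2)^(226/171) = 51.4 × (1/2)^1.3216 ≈ 20.564 mg.
tosavir: 509 × (1/2)^(226/84.1) = 509 × (1/2)^2.6873 ≈ 79.025 mg.
Total = 20.564 + 79.025 ≈ 99.59 mg.

99.6 mg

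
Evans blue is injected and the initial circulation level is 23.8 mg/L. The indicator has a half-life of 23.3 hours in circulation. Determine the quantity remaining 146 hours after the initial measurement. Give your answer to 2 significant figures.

0.31 mg/L

Number of half-lives: n = 146/23.3 ≈ 6.2661.
Remaining = 23.8 × (1/2)^6.2661 = 23.8 × 0.012993 ≈ 0.30924 mg/L.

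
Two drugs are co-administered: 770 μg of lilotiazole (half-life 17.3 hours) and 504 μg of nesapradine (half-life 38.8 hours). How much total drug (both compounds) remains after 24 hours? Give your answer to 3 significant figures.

623 μg

lilotiazole: 770 × (1/2)^(24/17.3) = 770 × (1/2)^1.3873 ≈ 294.36 μg.
nesapradine: 504 × (1/2)^(24/38.8) = 504 × (1/2)^0.61856 ≈ 328.27 μg.
Total = 294.36 + 328.27 ≈ 622.63 μg.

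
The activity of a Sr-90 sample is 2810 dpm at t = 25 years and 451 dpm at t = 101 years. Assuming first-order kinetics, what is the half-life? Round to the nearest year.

Over Δt = 101 − 25 = 76 years, the level fell by a factor of 2810/451 ≈ 6.2306.
n = log₂(6.2306) ≈ 2.6394 half-lives, so t½ = 76/2.6394 ≈ 28.795 years.

29 years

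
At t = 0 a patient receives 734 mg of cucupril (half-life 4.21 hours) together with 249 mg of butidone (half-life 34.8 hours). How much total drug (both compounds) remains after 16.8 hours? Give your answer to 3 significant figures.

224 mg

cucupril: 734 × (1/2)^(16.8/4.21) = 734 × (1/2)^3.9905 ≈ 46.178 mg.
butidone: 249 × (1/2)^(16.8/34.8) = 249 × (1/2)^0.48276 ≈ 178.19 mg.
Total = 46.178 + 178.19 ≈ 224.36 mg.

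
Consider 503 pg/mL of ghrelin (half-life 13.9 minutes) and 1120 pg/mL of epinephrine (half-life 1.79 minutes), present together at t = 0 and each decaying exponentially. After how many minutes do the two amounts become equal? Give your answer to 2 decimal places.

2.37 minutes

Set 503·(1/2)^(t/13.9) = 1120·(1/2)^(t/1.79).
Taking log₂: log₂(503/1120) = t·(1/13.9 − 1/1.79).
log₂(0.44911) = -1.1549; 1/13.9 − 1/1.79 = -0.48672.
t = -1.1549 / -0.48672 ≈ 2.3728 minutes.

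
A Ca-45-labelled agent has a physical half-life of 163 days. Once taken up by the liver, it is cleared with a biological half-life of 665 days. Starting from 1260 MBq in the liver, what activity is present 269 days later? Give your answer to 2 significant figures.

1/t_eff = 1/t_phys + 1/t_biol = 1/163 + 1/665 = 0.0076387 per day.
t_eff = 163 × 665 / (163 + 665) ≈ 130.91 days.
Remaining = 1260 × (1/2)^(269/130.91) = 1260 × (1/2)^2.0548 ≈ 303.26 MBq.

300 MBq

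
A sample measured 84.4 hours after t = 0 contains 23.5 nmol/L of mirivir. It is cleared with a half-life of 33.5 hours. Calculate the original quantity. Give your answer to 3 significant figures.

135 nmol/L

Number of half-lives elapsed: n = 84.4/33.5 ≈ 2.5194.
A₀ = A × 2^n = 23.5 × 2^2.5194 = 23.5 × 5.7334 ≈ 134.74 nmol/L.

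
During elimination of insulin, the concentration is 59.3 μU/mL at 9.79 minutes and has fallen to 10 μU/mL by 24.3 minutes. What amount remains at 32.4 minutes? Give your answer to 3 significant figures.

3.70 μU/mL

Over Δt = 24.3 − 9.79 = 14.51 minutes, the level fell by a factor of 59.3/10 ≈ 5.93.
n = log₂(5.93) ≈ 2.568 half-lives, so t½ = 14.51/2.568 ≈ 5.6502 minutes.
From t = 24.3 to t = 32.4: 10 × (1/2)^((32.4−24.3)/5.6502) ≈ 3.7021 μU/mL.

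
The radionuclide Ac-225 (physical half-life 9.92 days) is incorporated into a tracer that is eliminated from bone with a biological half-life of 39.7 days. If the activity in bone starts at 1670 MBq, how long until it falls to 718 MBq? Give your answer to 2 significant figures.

9.7 days

1/t_eff = 1/t_phys + 1/t_biol = 1/9.92 + 1/39.7 = 0.126 per day.
t_eff = 9.92 × 39.7 / (9.92 + 39.7) ≈ 7.9368 days.
n = log₂(1670/718) ≈ 1.2178; t = 1.2178 × 7.9368 ≈ 9.6654 days.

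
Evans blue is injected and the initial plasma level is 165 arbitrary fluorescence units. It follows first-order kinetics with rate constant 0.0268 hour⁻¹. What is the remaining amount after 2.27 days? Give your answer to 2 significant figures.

t½ = ln 2 / k = 0.69315 / 0.0268 ≈ 25.864 hours.
Convert the elapsed time: 2.27 days = 54.48 hours.
Number of half-lives: n = 54.48/25.864 ≈ 2.1064.
Remaining = 165 × (1/2)^2.1064 = 165 × 0.23222 ≈ 38.317 arbitrary fluorescence units.

38 arbitrary fluorescence units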